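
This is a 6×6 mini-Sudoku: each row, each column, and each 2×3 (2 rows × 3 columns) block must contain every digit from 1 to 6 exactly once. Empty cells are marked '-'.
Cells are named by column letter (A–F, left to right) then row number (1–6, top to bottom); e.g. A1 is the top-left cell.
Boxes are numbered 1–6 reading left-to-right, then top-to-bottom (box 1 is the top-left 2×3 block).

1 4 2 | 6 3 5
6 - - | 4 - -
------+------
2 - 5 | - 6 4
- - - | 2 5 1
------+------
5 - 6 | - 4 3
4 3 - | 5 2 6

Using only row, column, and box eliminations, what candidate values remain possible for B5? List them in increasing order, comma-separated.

Row 5 already contains {3, 4, 5, 6}.
Column B already contains {3, 4}.
Its 2×3 block (box 5) already contains {3, 4, 5, 6}.
Removing those from 1–6 leaves {1, 2} as the candidates for B5.

1,2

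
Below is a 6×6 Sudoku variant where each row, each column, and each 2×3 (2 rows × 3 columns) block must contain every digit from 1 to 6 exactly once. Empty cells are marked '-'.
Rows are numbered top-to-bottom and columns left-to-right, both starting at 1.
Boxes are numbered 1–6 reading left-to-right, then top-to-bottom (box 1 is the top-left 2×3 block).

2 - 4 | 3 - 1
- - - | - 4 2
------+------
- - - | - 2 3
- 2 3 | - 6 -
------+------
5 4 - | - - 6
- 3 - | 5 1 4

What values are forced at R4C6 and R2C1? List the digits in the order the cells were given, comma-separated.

5,3

For R4C6:
  Row 4 already contains {2, 3, 6}.
  Column 6 already contains {1, 2, 3, 4, 6}.
  Its 2×3 block (box 4) already contains {2, 3, 6}.
  The only value from 1–6 not eliminated is 5, so R4C6 = 5.
For R2C1:
  Consider where 3 can go in column 1.
  R3C1 is out (row 3 already has a 3).
  R4C1 is out (row 4 already has a 3).
  R6C1 is out (row 6 already has a 3).
  So the only cell in column 1 that can hold 3 is R2C1.
  So R2C1 = 3.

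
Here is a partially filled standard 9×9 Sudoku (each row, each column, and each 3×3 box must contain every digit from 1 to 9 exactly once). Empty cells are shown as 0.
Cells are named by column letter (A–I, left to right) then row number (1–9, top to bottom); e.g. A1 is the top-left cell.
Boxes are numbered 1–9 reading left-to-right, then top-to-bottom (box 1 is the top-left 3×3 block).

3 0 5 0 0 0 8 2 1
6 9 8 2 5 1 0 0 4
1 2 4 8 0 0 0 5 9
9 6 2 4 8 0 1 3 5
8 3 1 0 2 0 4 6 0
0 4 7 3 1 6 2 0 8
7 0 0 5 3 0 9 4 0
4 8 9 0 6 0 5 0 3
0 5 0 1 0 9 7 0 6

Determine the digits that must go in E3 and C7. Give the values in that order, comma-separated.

7,6

For E3:
  Row 3 already contains {1, 2, 4, 5, 8, 9}.
  Column E already contains {1, 2, 3, 5, 6, 8}.
  Its 3×3 block (box 2) already contains {1, 2, 5, 8}.
  The only value from 1–9 not eliminated is 7, so E3 = 7.
For C7:
  Row 7 already contains {3, 4, 5, 7, 9}.
  Column C already contains {1, 2, 4, 5, 7, 8, 9}.
  Its 3×3 block (box 7) already contains {4, 5, 7, 8, 9}.
  The only value from 1–9 not eliminated is 6, so C7 = 6.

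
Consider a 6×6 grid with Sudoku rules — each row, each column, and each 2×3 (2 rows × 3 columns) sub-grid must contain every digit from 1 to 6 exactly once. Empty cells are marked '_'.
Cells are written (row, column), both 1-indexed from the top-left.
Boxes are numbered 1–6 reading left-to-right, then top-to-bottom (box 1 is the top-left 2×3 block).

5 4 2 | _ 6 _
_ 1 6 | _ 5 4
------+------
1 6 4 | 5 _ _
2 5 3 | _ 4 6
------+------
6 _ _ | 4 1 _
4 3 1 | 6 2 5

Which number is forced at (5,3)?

5

Row 5 already contains {1, 4, 6}.
Column 3 already contains {1, 2, 3, 4, 6}.
Its 2×3 block (box 5) already contains {1, 3, 4, 6}.
The only value from 1–6 not eliminated is 5, so (5,3) = 5.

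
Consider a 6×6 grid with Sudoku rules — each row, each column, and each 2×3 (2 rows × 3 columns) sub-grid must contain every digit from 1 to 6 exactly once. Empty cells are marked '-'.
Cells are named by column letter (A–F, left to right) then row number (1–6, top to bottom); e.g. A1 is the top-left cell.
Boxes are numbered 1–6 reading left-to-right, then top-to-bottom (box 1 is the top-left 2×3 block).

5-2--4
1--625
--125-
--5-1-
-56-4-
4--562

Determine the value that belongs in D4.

4

Cell D4 itself could take any of {3, 4} by direct elimination.
Consider where 4 can go in column D.
D1 is out (row 1 already has a 4).
D5 is out (row 5 already has a 4).
So the only cell in column D that can hold 4 is D4.
Therefore D4 = 4.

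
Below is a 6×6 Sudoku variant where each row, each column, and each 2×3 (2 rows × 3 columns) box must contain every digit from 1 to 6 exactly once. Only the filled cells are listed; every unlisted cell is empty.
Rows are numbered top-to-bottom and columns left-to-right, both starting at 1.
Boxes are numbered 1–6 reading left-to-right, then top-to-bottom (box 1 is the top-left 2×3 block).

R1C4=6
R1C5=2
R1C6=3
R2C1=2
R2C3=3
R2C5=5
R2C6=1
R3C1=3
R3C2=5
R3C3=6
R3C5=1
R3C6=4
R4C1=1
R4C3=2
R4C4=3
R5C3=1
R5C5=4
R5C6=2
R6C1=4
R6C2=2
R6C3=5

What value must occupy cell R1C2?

1

Cell R1C2 itself could take any of {1, 4} by direct elimination.
Consider where 1 can go in box 1.
R1C1 is out (column 1 already has a 1).
R1C3 is out (column 3 already has a 1).
R2C2 is out (row 2 already has a 1).
So the only cell in box 1 that can hold 1 is R1C2.
Therefore R1C2 = 1.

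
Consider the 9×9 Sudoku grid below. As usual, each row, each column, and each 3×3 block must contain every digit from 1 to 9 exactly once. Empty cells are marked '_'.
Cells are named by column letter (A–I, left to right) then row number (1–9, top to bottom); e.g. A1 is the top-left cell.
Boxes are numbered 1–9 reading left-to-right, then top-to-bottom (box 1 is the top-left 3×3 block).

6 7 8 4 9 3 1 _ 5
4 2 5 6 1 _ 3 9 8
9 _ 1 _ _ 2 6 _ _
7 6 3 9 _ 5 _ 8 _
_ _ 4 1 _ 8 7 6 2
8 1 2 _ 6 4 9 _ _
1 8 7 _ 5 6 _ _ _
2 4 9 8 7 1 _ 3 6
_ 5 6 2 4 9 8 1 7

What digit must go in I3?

4

Row 3 already contains {1, 2, 6, 9}.
Column I already contains {2, 5, 6, 7, 8}.
Its 3×3 block (box 3) already contains {1, 3, 5, 6, 8, 9}.
The only value from 1–9 not eliminated is 4, so I3 = 4.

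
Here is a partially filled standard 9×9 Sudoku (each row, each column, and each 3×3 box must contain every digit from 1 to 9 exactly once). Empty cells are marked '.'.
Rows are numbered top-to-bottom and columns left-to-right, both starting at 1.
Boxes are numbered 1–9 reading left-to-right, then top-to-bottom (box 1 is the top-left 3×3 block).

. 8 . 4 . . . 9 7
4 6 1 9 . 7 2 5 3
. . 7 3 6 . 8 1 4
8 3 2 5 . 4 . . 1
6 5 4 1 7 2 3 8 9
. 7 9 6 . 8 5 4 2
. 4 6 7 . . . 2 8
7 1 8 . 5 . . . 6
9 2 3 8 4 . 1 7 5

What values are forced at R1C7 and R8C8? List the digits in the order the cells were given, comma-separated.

For R1C7:
  Row 1 already contains {4, 7, 8, 9}.
  Column 7 already contains {1, 2, 3, 5, 8}.
  Its 3×3 block (box 3) already contains {1, 2, 3, 4, 5, 7, 8, 9}.
  The only value from 1–9 not eliminated is 6, so R1C7 = 6.
For R8C8:
  Row 8 already contains {1, 5, 6, 7, 8}.
  Column 8 already contains {1, 2, 4, 5, 7, 8, 9}.
  Its 3×3 block (box 9) already contains {1, 2, 5, 6, 7, 8}.
  The only value from 1–9 not eliminated is 3, so R8C8 = 3.

6,3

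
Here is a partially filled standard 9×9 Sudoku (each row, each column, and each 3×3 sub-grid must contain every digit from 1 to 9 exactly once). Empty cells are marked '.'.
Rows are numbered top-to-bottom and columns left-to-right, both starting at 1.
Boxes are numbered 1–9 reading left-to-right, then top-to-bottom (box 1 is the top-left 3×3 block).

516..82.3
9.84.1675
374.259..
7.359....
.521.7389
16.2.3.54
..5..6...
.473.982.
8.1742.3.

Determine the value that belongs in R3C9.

8

Cell R3C9 itself could take any of {1, 8} by direct elimination.
Consider where 8 can go in box 3.
R1C8 is out (row 1 already has a 8).
R3C8 is out (column 8 already has a 8).
So the only cell in box 3 that can hold 8 is R3C9.
Therefore R3C9 = 8.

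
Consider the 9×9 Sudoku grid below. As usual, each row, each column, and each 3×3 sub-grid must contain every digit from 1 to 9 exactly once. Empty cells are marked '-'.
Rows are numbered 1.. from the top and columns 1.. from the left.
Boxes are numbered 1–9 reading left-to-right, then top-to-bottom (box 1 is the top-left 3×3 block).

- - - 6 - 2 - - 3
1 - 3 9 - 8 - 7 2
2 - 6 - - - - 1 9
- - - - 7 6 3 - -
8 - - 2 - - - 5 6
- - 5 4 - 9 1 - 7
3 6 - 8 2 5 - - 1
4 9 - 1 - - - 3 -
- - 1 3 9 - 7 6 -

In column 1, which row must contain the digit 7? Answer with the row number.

Consider where 7 can go in column 1.
row 4, column 1 is out (row 4 already has a 7).
row 6, column 1 is out (row 6 already has a 7).
row 9, column 1 is out (row 9 already has a 7).
So the only cell in column 1 that can hold 7 is row 1, column 1.
That is row 1.

1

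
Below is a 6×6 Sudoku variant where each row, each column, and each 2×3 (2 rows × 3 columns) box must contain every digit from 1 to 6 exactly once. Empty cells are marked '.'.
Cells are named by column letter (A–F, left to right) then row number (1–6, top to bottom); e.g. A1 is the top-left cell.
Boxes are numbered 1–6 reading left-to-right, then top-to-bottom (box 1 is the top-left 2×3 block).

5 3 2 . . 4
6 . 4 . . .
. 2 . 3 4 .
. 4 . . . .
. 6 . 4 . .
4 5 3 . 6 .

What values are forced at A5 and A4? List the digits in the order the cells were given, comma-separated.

2,3

For A5:
  Consider where 2 can go in column A.
  A3 is out (row 3 already has a 2).
  A4 is out (box 3 already has a 2).
  So the only cell in column A that can hold 2 is A5.
  So A5 = 2.
For A4:
  Consider where 3 can go in column A.
  A3 is out (row 3 already has a 3).
  A5 is out (box 5 already has a 3).
  So the only cell in column A that can hold 3 is A4.
  So A4 = 3.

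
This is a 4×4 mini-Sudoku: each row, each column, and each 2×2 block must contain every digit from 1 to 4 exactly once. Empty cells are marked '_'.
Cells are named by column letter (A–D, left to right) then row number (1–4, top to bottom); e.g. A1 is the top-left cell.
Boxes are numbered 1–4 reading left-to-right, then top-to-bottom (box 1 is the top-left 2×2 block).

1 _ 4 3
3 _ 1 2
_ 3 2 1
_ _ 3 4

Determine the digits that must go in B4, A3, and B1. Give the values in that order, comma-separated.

For B4:
  Consider where 1 can go in box 3.
  A3 is out (row 3 already has a 1).
  A4 is out (column A already has a 1).
  So the only cell in box 3 that can hold 1 is B4.
  So B4 = 1.
For A3:
  Row 3 already contains {1, 2, 3}.
  Column A already contains {1, 3}.
  Its 2×2 block (box 3) already contains {3}.
  The only value from 1–4 not eliminated is 4, so A3 = 4.
For B1:
  Row 1 already contains {1, 3, 4}.
  Column B already contains {3}.
  Its 2×2 block (box 1) already contains {1, 3}.
  The only value from 1–4 not eliminated is 2, so B1 = 2.

1,4,2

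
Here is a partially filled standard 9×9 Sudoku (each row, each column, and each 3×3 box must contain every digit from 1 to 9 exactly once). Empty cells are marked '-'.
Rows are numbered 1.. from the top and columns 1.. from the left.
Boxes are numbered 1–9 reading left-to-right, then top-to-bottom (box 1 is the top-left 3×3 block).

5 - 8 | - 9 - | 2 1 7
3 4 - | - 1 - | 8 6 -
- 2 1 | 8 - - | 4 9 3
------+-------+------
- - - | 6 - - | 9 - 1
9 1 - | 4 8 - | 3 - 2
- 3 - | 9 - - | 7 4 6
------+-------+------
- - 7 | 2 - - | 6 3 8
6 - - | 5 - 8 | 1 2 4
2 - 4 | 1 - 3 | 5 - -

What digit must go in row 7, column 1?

Row 7 already contains {2, 3, 6, 7, 8}.
Column 1 already contains {2, 3, 5, 6, 9}.
Its 3×3 block (box 7) already contains {2, 4, 6, 7}.
The only value from 1–9 not eliminated is 1, so row 7, column 1 = 1.

1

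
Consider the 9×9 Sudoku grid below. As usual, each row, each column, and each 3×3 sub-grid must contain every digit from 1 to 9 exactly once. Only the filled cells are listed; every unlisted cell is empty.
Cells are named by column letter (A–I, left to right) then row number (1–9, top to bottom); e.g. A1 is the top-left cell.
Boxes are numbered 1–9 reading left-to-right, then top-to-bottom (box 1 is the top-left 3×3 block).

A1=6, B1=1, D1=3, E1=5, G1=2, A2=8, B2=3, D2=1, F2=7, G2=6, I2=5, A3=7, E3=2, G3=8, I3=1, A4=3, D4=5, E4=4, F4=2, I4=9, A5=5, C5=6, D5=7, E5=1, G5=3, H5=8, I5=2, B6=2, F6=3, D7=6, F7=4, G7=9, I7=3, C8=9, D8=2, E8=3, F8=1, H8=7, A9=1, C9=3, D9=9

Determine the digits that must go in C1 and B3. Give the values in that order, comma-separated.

4,9

For C1:
  Row 1 already contains {1, 2, 3, 5, 6}.
  Column C already contains {3, 6, 9}.
  Its 3×3 block (box 1) already contains {1, 3, 6, 7, 8}.
  The only value from 1–9 not eliminated is 4, so C1 = 4.
For B3:
  Consider where 9 can go in box 1.
  C1 is out (column C already has a 9).
  C2 is out (column C already has a 9).
  C3 is out (column C already has a 9).
  So the only cell in box 1 that can hold 9 is B3.
  So B3 = 9.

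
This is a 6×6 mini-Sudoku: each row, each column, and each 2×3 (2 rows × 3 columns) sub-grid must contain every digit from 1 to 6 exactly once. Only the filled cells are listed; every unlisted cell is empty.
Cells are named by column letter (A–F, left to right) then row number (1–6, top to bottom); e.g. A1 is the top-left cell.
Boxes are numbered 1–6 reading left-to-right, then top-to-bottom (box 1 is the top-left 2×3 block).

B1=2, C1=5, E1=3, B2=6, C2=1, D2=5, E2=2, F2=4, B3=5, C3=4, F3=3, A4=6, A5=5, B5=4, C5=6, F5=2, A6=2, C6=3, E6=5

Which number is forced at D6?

4

Cell D6 itself could take any of {1, 4, 6} by direct elimination.
Consider where 4 can go in row 6.
B6 is out (column B already has a 4).
F6 is out (column F already has a 4).
So the only cell in row 6 that can hold 4 is D6.
Therefore D6 = 4.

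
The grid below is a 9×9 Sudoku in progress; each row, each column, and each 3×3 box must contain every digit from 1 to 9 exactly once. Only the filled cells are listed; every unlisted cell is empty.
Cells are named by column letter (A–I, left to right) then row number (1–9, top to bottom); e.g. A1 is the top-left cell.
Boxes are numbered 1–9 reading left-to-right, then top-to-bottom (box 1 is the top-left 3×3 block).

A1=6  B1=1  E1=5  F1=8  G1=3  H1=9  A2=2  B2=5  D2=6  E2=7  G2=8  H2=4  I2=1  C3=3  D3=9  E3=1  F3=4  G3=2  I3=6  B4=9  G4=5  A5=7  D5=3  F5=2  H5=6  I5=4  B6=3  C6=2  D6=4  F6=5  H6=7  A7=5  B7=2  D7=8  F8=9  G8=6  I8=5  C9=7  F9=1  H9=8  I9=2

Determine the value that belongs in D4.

1

Cell D4 itself could take any of {1, 7} by direct elimination.
Consider where 1 can go in column D.
D1 is out (row 1 already has a 1).
D8 is out (box 8 already has a 1).
D9 is out (row 9 already has a 1).
So the only cell in column D that can hold 1 is D4.
Therefore D4 = 1.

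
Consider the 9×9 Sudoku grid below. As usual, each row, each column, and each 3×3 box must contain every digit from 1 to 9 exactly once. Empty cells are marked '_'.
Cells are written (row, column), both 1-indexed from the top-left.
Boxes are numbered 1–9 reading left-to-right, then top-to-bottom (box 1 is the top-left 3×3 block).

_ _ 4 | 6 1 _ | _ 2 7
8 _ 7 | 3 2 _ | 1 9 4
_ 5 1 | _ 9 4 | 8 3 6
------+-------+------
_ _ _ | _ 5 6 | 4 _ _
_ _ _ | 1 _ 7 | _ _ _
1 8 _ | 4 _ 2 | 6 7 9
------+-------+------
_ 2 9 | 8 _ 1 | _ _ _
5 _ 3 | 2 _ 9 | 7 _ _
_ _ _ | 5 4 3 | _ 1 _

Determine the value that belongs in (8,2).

Cell (8,2) itself could take any of {1, 4, 6} by direct elimination.
Consider where 1 can go in column 2.
(1,2) is out (row 1 already has a 1).
(2,2) is out (row 2 already has a 1).
(4,2) is out (box 4 already has a 1).
(5,2) is out (row 5 already has a 1).
(9,2) is out (row 9 already has a 1).
So the only cell in column 2 that can hold 1 is (8,2).
Therefore (8,2) = 1.

1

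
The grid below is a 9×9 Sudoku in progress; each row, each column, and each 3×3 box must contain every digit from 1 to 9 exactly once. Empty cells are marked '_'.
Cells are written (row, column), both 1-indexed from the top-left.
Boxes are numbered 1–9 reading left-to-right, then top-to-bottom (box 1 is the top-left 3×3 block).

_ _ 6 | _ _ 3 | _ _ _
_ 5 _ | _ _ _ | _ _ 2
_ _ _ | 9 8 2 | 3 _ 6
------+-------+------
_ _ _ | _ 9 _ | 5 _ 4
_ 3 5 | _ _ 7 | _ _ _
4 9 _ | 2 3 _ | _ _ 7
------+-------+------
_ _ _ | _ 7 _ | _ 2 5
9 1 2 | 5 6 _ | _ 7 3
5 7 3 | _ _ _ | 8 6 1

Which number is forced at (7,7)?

Cell (7,7) itself could take any of {4, 9} by direct elimination.
Consider where 9 can go in box 9.
(8,7) is out (row 8 already has a 9).
So the only cell in box 9 that can hold 9 is (7,7).
Therefore (7,7) = 9.

9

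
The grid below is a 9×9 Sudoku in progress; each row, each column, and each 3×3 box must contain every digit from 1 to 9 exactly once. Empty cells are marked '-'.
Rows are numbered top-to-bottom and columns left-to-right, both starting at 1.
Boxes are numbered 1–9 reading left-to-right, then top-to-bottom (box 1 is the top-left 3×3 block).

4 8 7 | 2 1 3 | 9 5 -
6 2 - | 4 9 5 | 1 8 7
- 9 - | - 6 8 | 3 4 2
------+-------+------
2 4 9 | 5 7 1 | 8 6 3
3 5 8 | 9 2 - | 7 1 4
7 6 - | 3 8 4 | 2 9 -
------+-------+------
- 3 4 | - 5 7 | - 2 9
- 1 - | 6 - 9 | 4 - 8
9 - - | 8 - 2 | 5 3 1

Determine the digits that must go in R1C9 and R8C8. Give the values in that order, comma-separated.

6,7

For R1C9:
  Row 1 already contains {1, 2, 3, 4, 5, 7, 8, 9}.
  Column 9 already contains {1, 2, 3, 4, 7, 8, 9}.
  Its 3×3 block (box 3) already contains {1, 2, 3, 4, 5, 7, 8, 9}.
  The only value from 1–9 not eliminated is 6, so R1C9 = 6.
For R8C8:
  Row 8 already contains {1, 4, 6, 8, 9}.
  Column 8 already contains {1, 2, 3, 4, 5, 6, 8, 9}.
  Its 3×3 block (box 9) already contains {1, 2, 3, 4, 5, 8, 9}.
  The only value from 1–9 not eliminated is 7, so R8C8 = 7.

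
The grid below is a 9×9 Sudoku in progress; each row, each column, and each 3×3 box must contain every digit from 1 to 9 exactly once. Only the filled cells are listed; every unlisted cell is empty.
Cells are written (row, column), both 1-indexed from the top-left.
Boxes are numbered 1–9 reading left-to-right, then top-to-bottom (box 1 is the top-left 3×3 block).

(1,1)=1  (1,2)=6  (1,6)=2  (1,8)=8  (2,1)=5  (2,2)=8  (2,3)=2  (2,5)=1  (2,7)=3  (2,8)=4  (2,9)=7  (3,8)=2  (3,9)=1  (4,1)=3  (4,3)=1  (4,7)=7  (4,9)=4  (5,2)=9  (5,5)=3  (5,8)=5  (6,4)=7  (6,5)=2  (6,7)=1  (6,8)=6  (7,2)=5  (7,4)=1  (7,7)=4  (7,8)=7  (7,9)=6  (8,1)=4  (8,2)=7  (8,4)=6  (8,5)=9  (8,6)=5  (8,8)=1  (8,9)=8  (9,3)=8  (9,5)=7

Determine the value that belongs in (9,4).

2

Cell (9,4) itself could take any of {2, 3, 4} by direct elimination.
Consider where 2 can go in box 8.
(7,5) is out (column 5 already has a 2).
(7,6) is out (column 6 already has a 2).
(9,6) is out (column 6 already has a 2).
So the only cell in box 8 that can hold 2 is (9,4).
Therefore (9,4) = 2.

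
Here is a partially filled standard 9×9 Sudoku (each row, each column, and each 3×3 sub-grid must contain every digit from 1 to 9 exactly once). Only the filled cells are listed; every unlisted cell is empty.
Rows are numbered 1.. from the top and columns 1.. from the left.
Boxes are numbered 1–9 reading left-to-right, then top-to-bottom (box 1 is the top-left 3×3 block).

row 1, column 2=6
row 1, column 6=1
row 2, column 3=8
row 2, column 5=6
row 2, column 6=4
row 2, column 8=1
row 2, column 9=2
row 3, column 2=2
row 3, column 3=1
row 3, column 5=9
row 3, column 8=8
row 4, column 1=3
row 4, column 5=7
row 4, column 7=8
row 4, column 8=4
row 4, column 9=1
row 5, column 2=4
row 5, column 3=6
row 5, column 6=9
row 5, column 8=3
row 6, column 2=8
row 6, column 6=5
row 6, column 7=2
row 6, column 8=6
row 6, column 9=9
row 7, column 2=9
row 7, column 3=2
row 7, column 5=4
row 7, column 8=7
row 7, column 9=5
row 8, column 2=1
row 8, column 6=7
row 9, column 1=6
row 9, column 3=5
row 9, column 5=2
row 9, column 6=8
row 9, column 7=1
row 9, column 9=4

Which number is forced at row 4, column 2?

Row 4 already contains {1, 3, 4, 7, 8}.
Column 2 already contains {1, 2, 4, 6, 8, 9}.
Its 3×3 block (box 4) already contains {3, 4, 6, 8}.
The only value from 1–9 not eliminated is 5, so row 4, column 2 = 5.

5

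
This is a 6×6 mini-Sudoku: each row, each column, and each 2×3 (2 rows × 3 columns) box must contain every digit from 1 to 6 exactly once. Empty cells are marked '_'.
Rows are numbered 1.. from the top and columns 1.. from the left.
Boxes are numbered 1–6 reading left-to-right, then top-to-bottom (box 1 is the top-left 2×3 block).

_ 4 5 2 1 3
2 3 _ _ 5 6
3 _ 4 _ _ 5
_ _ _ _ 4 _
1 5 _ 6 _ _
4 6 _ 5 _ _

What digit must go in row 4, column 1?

5

Cell row 4, column 1 itself could take any of {5, 6} by direct elimination.
Consider where 5 can go in column 1.
row 1, column 1 is out (row 1 already has a 5).
So the only cell in column 1 that can hold 5 is row 4, column 1.
Therefore row 4, column 1 = 5.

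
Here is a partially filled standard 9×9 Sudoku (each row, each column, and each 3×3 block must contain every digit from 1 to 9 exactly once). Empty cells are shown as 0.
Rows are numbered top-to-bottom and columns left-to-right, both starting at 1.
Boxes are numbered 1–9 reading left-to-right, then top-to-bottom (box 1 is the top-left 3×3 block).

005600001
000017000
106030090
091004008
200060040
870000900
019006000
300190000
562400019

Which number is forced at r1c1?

7

Cell r1c1 itself could take any of {4, 7, 9} by direct elimination.
Consider where 7 can go in box 1.
r1c2 is out (column 2 already has a 7).
r2c1 is out (row 2 already has a 7).
r2c2 is out (row 2 already has a 7).
r2c3 is out (row 2 already has a 7).
r3c2 is out (column 2 already has a 7).
So the only cell in box 1 that can hold 7 is r1c1.
Therefore r1c1 = 7.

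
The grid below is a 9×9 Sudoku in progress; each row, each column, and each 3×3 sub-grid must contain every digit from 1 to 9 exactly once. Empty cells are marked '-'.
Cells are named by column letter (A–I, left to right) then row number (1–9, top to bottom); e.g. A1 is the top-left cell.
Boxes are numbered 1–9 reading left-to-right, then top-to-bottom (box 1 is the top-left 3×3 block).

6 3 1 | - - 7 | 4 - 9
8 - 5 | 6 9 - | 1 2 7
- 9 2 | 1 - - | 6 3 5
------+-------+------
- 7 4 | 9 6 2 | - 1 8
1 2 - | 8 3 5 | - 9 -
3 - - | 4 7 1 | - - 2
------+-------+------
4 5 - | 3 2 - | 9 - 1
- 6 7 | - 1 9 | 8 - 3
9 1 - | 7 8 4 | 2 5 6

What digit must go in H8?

Row 8 already contains {1, 3, 6, 7, 8, 9}.
Column H already contains {1, 2, 3, 5, 9}.
Its 3×3 block (box 9) already contains {1, 2, 3, 5, 6, 8, 9}.
The only value from 1–9 not eliminated is 4, so H8 = 4.

4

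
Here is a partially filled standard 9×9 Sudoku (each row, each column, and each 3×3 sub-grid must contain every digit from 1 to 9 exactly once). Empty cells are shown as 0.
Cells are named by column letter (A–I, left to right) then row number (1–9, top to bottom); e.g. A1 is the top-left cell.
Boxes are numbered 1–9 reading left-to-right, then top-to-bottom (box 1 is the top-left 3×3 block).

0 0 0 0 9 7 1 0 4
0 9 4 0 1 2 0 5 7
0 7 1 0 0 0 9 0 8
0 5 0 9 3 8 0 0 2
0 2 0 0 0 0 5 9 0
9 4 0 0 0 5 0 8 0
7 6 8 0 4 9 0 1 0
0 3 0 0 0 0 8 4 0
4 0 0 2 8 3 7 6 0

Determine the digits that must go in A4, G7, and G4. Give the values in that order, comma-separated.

1,2,4

For A4:
  Consider where 1 can go in row 4.
  C4 is out (column C already has a 1).
  G4 is out (column G already has a 1).
  H4 is out (column H already has a 1).
  So the only cell in row 4 that can hold 1 is A4.
  So A4 = 1.
For G7:
  Consider where 2 can go in column G.
  G2 is out (row 2 already has a 2).
  G4 is out (row 4 already has a 2).
  G6 is out (box 6 already has a 2).
  So the only cell in column G that can hold 2 is G7.
  So G7 = 2.
For G4:
  Consider where 4 can go in column G.
  G2 is out (row 2 already has a 4).
  G6 is out (row 6 already has a 4).
  G7 is out (row 7 already has a 4).
  So the only cell in column G that can hold 4 is G4.
  So G4 = 4.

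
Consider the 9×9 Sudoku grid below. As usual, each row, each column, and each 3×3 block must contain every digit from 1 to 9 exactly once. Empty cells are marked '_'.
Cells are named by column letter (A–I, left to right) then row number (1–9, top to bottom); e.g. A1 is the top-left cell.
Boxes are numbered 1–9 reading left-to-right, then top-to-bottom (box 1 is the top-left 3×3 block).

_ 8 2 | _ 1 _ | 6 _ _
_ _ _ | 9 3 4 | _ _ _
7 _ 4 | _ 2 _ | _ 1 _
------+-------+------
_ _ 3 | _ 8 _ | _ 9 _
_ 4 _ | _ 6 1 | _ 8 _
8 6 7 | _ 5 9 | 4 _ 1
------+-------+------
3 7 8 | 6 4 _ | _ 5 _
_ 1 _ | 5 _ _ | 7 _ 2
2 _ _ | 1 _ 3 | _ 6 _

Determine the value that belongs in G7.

Cell G7 itself could take any of {1, 9} by direct elimination.
Consider where 1 can go in row 7.
F7 is out (column F already has a 1).
I7 is out (column I already has a 1).
So the only cell in row 7 that can hold 1 is G7.
Therefore G7 = 1.

1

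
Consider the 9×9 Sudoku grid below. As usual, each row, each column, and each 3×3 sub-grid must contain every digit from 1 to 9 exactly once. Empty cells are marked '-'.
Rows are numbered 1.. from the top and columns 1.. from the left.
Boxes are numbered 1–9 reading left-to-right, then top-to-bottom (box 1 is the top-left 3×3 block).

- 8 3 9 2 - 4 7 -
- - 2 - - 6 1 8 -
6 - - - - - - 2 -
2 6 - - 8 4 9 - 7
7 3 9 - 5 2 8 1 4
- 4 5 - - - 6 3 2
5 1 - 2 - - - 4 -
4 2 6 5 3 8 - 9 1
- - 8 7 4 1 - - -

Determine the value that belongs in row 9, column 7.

2

Cell row 9, column 7 itself could take any of {2, 3, 5} by direct elimination.
Consider where 2 can go in box 9.
row 7, column 7 is out (row 7 already has a 2).
row 7, column 9 is out (row 7 already has a 2).
row 8, column 7 is out (row 8 already has a 2).
row 9, column 8 is out (column 8 already has a 2).
row 9, column 9 is out (column 9 already has a 2).
So the only cell in box 9 that can hold 2 is row 9, column 7.
Therefore row 9, column 7 = 2.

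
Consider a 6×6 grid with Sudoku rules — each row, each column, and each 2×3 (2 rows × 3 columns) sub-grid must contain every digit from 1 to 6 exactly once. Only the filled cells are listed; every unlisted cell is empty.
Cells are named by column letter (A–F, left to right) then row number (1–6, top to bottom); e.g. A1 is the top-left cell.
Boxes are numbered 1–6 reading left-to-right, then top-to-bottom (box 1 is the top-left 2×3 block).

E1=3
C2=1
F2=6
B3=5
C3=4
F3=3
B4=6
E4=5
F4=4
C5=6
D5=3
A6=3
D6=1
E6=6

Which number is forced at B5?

Cell B5 itself could take any of {1, 2, 4} by direct elimination.
Consider where 1 can go in column B.
B1 is out (box 1 already has a 1).
B2 is out (row 2 already has a 1).
B6 is out (row 6 already has a 1).
So the only cell in column B that can hold 1 is B5.
Therefore B5 = 1.

1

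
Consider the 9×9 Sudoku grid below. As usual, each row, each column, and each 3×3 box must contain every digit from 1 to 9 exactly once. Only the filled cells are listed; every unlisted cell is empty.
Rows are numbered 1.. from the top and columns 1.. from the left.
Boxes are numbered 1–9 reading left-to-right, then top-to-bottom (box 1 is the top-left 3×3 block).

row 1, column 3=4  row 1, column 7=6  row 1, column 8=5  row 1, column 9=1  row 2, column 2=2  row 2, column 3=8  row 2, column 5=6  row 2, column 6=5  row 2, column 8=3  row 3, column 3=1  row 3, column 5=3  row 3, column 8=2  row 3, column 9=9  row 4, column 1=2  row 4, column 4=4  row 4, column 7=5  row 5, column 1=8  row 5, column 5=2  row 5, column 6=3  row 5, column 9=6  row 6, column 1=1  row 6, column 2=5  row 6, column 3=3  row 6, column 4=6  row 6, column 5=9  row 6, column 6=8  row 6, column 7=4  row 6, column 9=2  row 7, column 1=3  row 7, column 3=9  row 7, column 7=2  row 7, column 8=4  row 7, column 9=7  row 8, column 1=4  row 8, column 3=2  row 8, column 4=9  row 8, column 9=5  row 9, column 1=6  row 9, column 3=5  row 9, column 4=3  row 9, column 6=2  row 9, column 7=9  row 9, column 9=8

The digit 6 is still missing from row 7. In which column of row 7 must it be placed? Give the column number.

6

Consider where 6 can go in row 7.
row 7, column 2 is out (box 7 already has a 6).
row 7, column 4 is out (column 4 already has a 6).
row 7, column 5 is out (column 5 already has a 6).
So the only cell in row 7 that can hold 6 is row 7, column 6.
That is column 6.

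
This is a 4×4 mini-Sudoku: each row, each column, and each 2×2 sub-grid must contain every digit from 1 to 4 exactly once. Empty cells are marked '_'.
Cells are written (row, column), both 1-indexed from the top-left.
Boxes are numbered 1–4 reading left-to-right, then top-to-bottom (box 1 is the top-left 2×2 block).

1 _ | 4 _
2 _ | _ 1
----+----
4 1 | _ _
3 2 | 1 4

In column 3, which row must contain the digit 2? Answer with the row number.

Consider where 2 can go in column 3.
(2,3) is out (row 2 already has a 2).
So the only cell in column 3 that can hold 2 is (3,3).
That is row 3.

3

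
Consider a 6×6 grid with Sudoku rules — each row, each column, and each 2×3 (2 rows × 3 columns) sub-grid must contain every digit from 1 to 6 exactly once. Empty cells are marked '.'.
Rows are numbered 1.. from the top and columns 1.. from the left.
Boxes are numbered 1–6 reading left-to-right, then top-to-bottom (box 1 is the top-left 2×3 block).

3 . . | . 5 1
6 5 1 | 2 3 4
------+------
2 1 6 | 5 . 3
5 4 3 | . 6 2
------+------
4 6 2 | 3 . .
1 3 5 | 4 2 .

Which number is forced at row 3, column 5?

Row 3 already contains {1, 2, 3, 5, 6}.
Column 5 already contains {2, 3, 5, 6}.
Its 2×3 block (box 4) already contains {2, 3, 5, 6}.
The only value from 1–6 not eliminated is 4, so row 3, column 5 = 4.

4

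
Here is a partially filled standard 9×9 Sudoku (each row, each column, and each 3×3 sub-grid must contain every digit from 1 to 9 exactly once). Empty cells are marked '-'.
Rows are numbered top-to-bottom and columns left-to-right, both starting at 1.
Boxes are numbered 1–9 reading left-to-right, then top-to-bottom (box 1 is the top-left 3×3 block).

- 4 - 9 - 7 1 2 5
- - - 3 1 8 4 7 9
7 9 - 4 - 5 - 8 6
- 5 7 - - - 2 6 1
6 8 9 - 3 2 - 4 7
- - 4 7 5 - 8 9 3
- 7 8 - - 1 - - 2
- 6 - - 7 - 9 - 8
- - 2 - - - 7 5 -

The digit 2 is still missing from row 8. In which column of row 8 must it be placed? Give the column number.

4

Consider where 2 can go in row 8.
r8c1 is out (box 7 already has a 2).
r8c3 is out (column 3 already has a 2).
r8c6 is out (column 6 already has a 2).
r8c8 is out (column 8 already has a 2).
So the only cell in row 8 that can hold 2 is r8c4.
That is column 4.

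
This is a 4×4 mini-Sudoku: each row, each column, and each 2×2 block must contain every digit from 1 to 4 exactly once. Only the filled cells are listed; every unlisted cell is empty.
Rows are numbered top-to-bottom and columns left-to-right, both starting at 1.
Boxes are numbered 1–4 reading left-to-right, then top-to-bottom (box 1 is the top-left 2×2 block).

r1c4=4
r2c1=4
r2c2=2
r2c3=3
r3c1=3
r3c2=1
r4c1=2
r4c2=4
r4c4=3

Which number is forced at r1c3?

2

Cell r1c3 itself could take any of {1, 2} by direct elimination.
Consider where 2 can go in box 2.
r2c4 is out (row 2 already has a 2).
So the only cell in box 2 that can hold 2 is r1c3.
Therefore r1c3 = 2.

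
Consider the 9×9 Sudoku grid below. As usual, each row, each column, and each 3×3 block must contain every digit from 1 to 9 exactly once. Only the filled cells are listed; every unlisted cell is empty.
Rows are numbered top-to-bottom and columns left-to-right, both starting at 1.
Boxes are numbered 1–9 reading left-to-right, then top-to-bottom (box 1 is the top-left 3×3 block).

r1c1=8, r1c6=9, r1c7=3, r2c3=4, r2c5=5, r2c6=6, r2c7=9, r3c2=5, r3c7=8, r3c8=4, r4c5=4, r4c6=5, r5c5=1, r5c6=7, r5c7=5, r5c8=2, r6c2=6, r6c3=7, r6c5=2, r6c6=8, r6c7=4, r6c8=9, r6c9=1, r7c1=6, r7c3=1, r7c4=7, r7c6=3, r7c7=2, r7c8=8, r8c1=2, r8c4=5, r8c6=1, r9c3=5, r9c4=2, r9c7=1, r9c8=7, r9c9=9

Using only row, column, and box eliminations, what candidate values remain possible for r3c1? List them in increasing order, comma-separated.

1,3,7,9

Row 3 already contains {4, 5, 8}.
Column 1 already contains {2, 6, 8}.
Its 3×3 block (box 1) already contains {4, 5, 8}.
Removing those from 1–9 leaves {1, 3, 7, 9} as the candidates for r3c1.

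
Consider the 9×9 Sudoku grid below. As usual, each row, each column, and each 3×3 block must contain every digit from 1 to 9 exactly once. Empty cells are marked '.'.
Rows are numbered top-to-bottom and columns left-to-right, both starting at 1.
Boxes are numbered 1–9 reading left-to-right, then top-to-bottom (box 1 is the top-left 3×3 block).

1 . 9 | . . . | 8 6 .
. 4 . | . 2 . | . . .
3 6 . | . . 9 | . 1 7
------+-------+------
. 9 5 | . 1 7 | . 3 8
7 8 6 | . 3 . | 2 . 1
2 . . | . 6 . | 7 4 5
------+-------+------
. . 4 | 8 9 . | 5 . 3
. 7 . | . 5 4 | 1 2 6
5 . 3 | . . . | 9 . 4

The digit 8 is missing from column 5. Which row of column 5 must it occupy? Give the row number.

Consider where 8 can go in column 5.
R1C5 is out (row 1 already has a 8).
R9C5 is out (box 8 already has a 8).
So the only cell in column 5 that can hold 8 is R3C5.
That is row 3.

3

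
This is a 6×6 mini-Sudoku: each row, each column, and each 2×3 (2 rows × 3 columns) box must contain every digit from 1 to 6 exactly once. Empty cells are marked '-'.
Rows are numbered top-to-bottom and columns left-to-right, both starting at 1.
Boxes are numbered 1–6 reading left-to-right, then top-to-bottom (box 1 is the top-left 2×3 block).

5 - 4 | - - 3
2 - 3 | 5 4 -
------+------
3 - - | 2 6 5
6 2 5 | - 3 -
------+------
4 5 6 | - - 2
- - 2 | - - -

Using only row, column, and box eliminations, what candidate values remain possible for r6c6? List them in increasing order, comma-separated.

1,4,6

Row 6 already contains {2}.
Column 6 already contains {2, 3, 5}.
Its 2×3 block (box 6) already contains {2}.
Removing those from 1–6 leaves {1, 4, 6} as the candidates for r6c6.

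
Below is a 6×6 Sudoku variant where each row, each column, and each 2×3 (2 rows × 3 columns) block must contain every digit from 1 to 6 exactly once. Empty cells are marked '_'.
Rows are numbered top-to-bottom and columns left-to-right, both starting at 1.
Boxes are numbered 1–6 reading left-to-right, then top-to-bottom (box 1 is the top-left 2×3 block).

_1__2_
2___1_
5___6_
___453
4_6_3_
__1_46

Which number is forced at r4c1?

Cell r4c1 itself could take any of {1, 6} by direct elimination.
Consider where 1 can go in row 4.
r4c2 is out (column 2 already has a 1).
r4c3 is out (column 3 already has a 1).
So the only cell in row 4 that can hold 1 is r4c1.
Therefore r4c1 = 1.

1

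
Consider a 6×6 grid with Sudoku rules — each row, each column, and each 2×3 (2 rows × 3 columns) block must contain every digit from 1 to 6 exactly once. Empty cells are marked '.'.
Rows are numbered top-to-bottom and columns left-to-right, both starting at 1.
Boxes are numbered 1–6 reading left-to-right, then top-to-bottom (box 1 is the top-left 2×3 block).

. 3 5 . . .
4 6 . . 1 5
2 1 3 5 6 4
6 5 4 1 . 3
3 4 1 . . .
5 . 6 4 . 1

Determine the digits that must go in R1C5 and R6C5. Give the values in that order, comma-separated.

4,3

For R1C5:
  Consider where 4 can go in box 2.
  R1C4 is out (column 4 already has a 4).
  R1C6 is out (column 6 already has a 4).
  R2C4 is out (row 2 already has a 4).
  So the only cell in box 2 that can hold 4 is R1C5.
  So R1C5 = 4.
For R6C5:
  Consider where 3 can go in box 6.
  R5C4 is out (row 5 already has a 3).
  R5C5 is out (row 5 already has a 3).
  R5C6 is out (row 5 already has a 3).
  So the only cell in box 6 that can hold 3 is R6C5.
  So R6C5 = 3.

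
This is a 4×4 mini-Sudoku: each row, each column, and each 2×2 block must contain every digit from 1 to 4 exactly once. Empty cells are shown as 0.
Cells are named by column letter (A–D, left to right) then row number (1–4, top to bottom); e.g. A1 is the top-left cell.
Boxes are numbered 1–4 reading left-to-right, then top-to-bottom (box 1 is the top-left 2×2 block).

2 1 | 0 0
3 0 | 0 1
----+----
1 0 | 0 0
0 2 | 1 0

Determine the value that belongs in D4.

Cell D4 itself could take any of {3, 4} by direct elimination.
Consider where 3 can go in row 4.
A4 is out (column A already has a 3).
So the only cell in row 4 that can hold 3 is D4.
Therefore D4 = 3.

3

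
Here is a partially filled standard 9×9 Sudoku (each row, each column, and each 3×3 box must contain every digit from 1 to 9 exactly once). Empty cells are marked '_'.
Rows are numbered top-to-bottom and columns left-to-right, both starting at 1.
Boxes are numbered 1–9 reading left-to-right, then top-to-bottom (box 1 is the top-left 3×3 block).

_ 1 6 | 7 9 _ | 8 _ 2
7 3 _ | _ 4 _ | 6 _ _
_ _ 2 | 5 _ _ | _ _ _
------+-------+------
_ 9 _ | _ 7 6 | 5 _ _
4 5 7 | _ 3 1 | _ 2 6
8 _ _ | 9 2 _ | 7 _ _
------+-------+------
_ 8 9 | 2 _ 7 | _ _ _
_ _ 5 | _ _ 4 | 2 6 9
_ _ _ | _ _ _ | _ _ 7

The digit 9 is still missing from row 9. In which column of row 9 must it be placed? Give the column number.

Consider where 9 can go in row 9.
R9C1 is out (box 7 already has a 9). R9C2 is out (column 2 already has a 9). R9C3 is out (column 3 already has a 9). R9C4 is out (column 4 already has a 9). The remaining empty cells in row 9 are similarly blocked.
So the only cell in row 9 that can hold 9 is R9C6.
That is column 6.

6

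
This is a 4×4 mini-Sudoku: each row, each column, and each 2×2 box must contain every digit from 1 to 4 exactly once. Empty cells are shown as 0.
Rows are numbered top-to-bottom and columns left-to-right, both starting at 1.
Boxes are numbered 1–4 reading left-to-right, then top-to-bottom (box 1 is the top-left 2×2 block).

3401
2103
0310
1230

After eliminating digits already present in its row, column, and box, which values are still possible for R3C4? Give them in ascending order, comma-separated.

Row 3 already contains {1, 3}.
Column 4 already contains {1, 3}.
Its 2×2 block (box 4) already contains {1, 3}.
Removing those from 1–4 leaves {2, 4} as the candidates for R3C4.

2,4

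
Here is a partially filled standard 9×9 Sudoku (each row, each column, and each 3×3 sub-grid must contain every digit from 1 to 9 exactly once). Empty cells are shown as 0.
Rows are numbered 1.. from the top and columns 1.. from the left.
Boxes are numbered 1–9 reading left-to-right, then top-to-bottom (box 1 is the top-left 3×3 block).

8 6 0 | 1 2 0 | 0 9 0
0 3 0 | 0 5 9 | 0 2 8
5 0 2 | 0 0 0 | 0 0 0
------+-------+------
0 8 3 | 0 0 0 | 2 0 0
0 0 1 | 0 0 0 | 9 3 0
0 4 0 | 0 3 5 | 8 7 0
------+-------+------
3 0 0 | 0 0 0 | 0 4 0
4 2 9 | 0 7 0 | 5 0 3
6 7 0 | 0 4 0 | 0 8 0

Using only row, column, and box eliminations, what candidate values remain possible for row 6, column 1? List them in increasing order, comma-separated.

2,9

Row 6 already contains {3, 4, 5, 7, 8}.
Column 1 already contains {3, 4, 5, 6, 8}.
Its 3×3 block (box 4) already contains {1, 3, 4, 8}.
Removing those from 1–9 leaves {2, 9} as the candidates for row 6, column 1.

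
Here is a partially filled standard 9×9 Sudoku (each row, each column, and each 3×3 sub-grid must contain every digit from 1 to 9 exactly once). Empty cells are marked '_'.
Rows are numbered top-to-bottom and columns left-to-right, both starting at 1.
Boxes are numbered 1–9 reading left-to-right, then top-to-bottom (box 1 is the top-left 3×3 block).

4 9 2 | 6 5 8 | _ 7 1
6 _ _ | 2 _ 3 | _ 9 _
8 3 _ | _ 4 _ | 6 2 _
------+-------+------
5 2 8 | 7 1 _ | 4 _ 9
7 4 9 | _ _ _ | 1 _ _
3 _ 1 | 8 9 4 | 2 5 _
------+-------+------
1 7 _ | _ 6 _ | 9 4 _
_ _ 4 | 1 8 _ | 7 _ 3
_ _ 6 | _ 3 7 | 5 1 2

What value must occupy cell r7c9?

8

Row 7 already contains {1, 4, 6, 7, 9}.
Column 9 already contains {1, 2, 3, 9}.
Its 3×3 block (box 9) already contains {1, 2, 3, 4, 5, 7, 9}.
The only value from 1–9 not eliminated is 8, so r7c9 = 8.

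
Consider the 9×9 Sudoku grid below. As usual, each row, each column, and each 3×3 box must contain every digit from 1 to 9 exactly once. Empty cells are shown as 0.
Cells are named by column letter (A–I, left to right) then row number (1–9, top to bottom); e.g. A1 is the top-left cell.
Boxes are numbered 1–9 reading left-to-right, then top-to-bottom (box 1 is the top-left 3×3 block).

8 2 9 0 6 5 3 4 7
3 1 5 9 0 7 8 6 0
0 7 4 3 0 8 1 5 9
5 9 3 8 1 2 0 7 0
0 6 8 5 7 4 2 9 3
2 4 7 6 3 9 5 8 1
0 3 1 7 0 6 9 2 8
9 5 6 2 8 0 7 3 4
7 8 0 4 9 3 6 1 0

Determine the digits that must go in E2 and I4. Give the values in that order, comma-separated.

4,6

For E2:
  Consider where 4 can go in box 2.
  D1 is out (row 1 already has a 4).
  E3 is out (row 3 already has a 4).
  So the only cell in box 2 that can hold 4 is E2.
  So E2 = 4.
For I4:
  Row 4 already contains {1, 2, 3, 5, 7, 8, 9}.
  Column I already contains {1, 3, 4, 7, 8, 9}.
  Its 3×3 block (box 6) already contains {1, 2, 3, 5, 7, 8, 9}.
  The only value from 1–9 not eliminated is 6, so I4 = 6.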